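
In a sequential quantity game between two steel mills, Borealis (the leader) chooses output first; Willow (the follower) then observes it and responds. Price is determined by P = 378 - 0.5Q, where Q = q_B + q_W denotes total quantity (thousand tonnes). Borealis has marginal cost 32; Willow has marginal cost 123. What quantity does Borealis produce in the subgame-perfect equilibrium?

437

Solve by backward induction. Given q_B, the follower Willow maximises π_W = (378 - (1/2)q_B - (1/2)q_W)q_W - 123q_W.
∂π_W/∂q_W = 255 - (1/2)q_B - q_W = 0 gives the reaction function q_W = (255 - (1/2)q_B).
Borealis substitutes q_W(q_B) into its own profit: π_B = q_B(378 - (1/2)q_B - (255 - (1/2)q_B)/2) - 32q_B = (501/2 - (1/4)q_B)q_B - 32q_B.
Maximising: ∂π_B/∂q_B = 437/2 - (1/2)q_B = 0, giving q_B = 437.
Then q_W = (255 - (1/2)·437) = 73/2.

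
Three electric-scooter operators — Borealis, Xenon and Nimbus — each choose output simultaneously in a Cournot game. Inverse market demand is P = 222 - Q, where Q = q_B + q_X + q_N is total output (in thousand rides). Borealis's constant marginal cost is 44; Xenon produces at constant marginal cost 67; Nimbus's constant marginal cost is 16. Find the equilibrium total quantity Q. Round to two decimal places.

Borealis's profit: π_B = (222 - Q)q_B - (44q_B). Setting ∂π_B/∂q_B = 0: 178 - 2q_B - (q_X + q_N) = 0.
Xenon's profit: π_X = (222 - Q)q_X - (67q_X). Setting ∂π_X/∂q_X = 0: 155 - 2q_X - (q_B + q_N) = 0.
Nimbus's profit: π_N = (222 - Q)q_N - (16q_N). Setting ∂π_N/∂q_N = 0: 206 - 2q_N - (q_B + q_X) = 0.
Adding the 3 conditions: 539 − 2Q − 2Q = 0, i.e. Q = 539/4.
Back-substituting: q_B = (178 − 539/4) = 173/4, q_X = (155 − 539/4) = 81/4, q_N = (206 − 539/4) = 285/4.
Total output Q = 173/4 + 81/4 + 285/4 = 539/4.

134.75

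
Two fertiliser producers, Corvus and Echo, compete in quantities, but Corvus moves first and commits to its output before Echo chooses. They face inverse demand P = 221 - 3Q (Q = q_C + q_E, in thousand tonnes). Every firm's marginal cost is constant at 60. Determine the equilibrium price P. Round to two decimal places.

Solve by backward induction. Given q_C, the follower Echo maximises π_E = (221 - 3q_C - 3q_E)q_E - 60q_E.
∂π_E/∂q_E = 161 - 3q_C - 6q_E = 0 gives the reaction function q_E = (161 - 3q_C)/6.
Corvus substitutes q_E(q_C) into its own profit: π_C = q_C(221 - 3q_C - (161 - 3q_C)/2) - 60q_C = (281/2 - (3/2)q_C)q_C - 60q_C.
Leader FOC: 161/2 - 3q_C = 0, so q_C = 161/6.
Then q_E = (161 - 3·(161/6))/6 = 161/12.
Total output Q = 161/4, so price P = 221 - 3·(161/4) = 401/4.

100.25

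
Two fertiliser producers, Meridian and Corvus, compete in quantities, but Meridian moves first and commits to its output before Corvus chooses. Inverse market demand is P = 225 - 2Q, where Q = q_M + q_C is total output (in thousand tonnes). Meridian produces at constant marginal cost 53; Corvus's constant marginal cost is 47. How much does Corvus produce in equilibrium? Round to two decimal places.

23.75

The follower Corvus best-responds to any q_M: π_C = (225 - 2Q)q_C - 47q_C.
Setting the follower's marginal profit to zero, 178 - 2q_M - 4q_C = 0, i.e. q_C = (178 - 2q_M)/4.
Meridian substitutes q_C(q_M) into its own profit: π_M = q_M(225 - 2q_M - (178 - 2q_M)/2) - 53q_M = (136 - q_M)q_M - 53q_M.
Maximising: ∂π_M/∂q_M = 83 - 2q_M = 0, giving q_M = 83/2.
Then q_C = (178 - 2·(83/2))/4 = 95/4.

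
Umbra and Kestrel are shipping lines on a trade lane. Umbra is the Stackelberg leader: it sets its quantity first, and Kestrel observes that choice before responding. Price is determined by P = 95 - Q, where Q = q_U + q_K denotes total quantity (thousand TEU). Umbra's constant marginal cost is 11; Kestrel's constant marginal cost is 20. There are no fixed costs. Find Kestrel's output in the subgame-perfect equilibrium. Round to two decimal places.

14.25

The follower Kestrel best-responds to any q_U: π_K = (95 - Q)q_K - 20q_K.
∂π_K/∂q_K = 75 - q_U - 2q_K = 0 gives the reaction function q_K = (75 - q_U)/2.
The leader anticipates this reaction. Substituting into P = 95 - Q gives P = 115/2 - (1/2)q_U, so π_U = (115/2 - (1/2)q_U)q_U - 11q_U.
Leader FOC: 93/2 - q_U = 0, so q_U = 93/2.
Then q_K = (75 - 93/2)/2 = 57/4.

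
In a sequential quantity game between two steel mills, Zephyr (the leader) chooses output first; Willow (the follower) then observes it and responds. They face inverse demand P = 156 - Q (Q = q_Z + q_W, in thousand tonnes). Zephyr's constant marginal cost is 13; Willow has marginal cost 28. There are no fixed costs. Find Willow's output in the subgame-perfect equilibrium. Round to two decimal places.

The follower Willow best-responds to any q_Z: π_W = (156 - Q)q_W - 28q_W.
Setting the follower's marginal profit to zero, 128 - q_Z - 2q_W = 0, i.e. q_W = (128 - q_Z)/2.
The leader anticipates this reaction. Substituting into P = 156 - Q gives P = 92 - (1/2)q_Z, so π_Z = (92 - (1/2)q_Z)q_Z - 13q_Z.
Leader FOC: 79 - q_Z = 0, so q_Z = 79.
Then q_W = (128 - 79)/2 = 49/2.

24.50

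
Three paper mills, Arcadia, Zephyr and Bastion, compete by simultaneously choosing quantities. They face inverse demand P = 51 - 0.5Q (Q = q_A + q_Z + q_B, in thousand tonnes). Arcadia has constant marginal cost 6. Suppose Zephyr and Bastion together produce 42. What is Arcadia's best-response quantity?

With rivals' combined output fixed at 42, Arcadia's profit is π_A = (51 - (1/2)·42 - (1/2)q_A)q_A - (6q_A) = (30 - (1/2)q_A)q_A - (6q_A).
∂π_A/∂q_A = 24 - q_A = 0, so q_A = 24.

24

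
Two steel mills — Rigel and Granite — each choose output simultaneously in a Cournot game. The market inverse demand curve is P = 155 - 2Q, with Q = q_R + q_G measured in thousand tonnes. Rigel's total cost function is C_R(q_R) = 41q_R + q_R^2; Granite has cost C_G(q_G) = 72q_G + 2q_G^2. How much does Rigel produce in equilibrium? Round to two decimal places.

Rigel's profit: π_R = (155 - 2Q)q_R - (41q_R + q_R²). Setting ∂π_R/∂q_R = 0: 114 - 6q_R - 2(q_G) = 0.
Granite's profit: π_G = (155 - 2Q)q_G - (72q_G + 2q_G²). Setting ∂π_G/∂q_G = 0: 83 - 8q_G - 2(q_R) = 0.
Rearranging gives the reaction functions q_R = (114 - 2q_G)/6 and q_G = (83 - 2q_R)/8.
Solving the pair: q_R = 373/22, q_G = 135/22.

16.95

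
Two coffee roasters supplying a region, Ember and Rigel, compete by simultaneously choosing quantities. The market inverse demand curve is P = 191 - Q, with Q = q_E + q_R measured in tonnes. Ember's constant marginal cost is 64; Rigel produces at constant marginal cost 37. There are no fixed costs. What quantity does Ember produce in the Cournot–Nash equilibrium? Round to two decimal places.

Ember's profit: π_E = (191 - Q)q_E - (64q_E). Setting ∂π_E/∂q_E = 0: 127 - 2q_E - (q_R) = 0.
Rigel's profit: π_R = (191 - Q)q_R - (37q_R). Setting ∂π_R/∂q_R = 0: 154 - 2q_R - (q_E) = 0.
Rearranging gives the reaction functions q_E = (127 - q_R)/2 and q_R = (154 - q_E)/2.
Substituting one into the other gives q_E = 100/3 and q_R = 181/3.

33.33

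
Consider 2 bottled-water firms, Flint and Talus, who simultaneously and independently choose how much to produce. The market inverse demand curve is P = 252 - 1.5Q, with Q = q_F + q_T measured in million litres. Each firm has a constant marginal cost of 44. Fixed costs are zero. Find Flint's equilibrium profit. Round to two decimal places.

3204.74

Each firm earns π_i = (252 - 1.5Q)q_i - 44q_i.
Setting ∂π_i/∂q_i = 0 with rivals' quantities fixed: 208 - 3q_i - (3/2)q_j = 0.
By symmetry each firm produces the same amount; substituting q_j = q_i yields q_i = 208/(9/2) = 416/9.
Price P = 252 - (3/2)·(832/9) = 340/3.
Flint's profit: (340/3 - 44)·(416/9) = 3204.7407.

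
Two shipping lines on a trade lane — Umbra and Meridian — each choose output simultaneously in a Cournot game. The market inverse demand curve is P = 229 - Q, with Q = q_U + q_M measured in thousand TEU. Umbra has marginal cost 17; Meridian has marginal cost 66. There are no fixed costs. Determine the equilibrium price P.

104

Umbra's profit: π_U = (229 - Q)q_U - (17q_U). Setting ∂π_U/∂q_U = 0: 212 - 2q_U - (q_M) = 0.
Meridian's first-order condition: 163 - 2q_M - (q_U) = 0.
Best responses: q_U = (212 - q_M)/2, q_M = (163 - q_U)/2.
Substituting one into the other gives q_U = 87 and q_M = 38.
Total output Q = 125, so price P = 229 - 125 = 104.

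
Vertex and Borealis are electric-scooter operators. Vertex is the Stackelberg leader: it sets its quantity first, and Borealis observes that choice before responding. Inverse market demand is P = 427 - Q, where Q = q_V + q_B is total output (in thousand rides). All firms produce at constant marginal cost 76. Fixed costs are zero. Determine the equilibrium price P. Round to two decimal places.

Solve by backward induction. Given q_V, the follower Borealis maximises π_B = (427 - q_V - q_B)q_B - 76q_B.
Follower FOC: 351 - q_V - 2q_B = 0, so q_B(q_V) = (351 - q_V)/2.
Vertex substitutes q_B(q_V) into its own profit: π_V = q_V(427 - q_V - (351 - q_V)/2) - 76q_V = (503/2 - (1/2)q_V)q_V - 76q_V.
Leader FOC: 351/2 - q_V = 0, so q_V = 351/2.
Then q_B = (351 - 351/2)/2 = 351/4.
Total output Q = 1053/4, so price P = 427 - 1053/4 = 655/4.

163.75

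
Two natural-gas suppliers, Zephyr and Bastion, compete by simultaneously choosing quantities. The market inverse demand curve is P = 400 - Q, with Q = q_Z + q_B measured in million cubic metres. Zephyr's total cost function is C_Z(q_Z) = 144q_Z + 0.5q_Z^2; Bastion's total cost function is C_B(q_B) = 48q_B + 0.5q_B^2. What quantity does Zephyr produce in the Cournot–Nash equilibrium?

Zephyr's profit: π_Z = (400 - Q)q_Z - (144q_Z + (1/2)q_Z²). Setting ∂π_Z/∂q_Z = 0: 256 - 3q_Z - (q_B) = 0.
Bastion's profit: π_B = (400 - Q)q_B - (48q_B + (1/2)q_B²). Setting ∂π_B/∂q_B = 0: 352 - 3q_B - (q_Z) = 0.
Best responses: q_Z = (256 - q_B)/3, q_B = (352 - q_Z)/3.
Substituting one into the other gives q_Z = 52 and q_B = 100.

52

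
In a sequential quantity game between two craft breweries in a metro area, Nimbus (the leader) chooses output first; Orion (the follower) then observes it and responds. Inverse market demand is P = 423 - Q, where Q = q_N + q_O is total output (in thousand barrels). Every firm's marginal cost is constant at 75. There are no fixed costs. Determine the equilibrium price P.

The follower Orion best-responds to any q_N: π_O = (423 - Q)q_O - 75q_O.
∂π_O/∂q_O = 348 - q_N - 2q_O = 0 gives the reaction function q_O = (348 - q_N)/2.
Nimbus substitutes q_O(q_N) into its own profit: π_N = q_N(423 - q_N - (348 - q_N)/2) - 75q_N = (249 - (1/2)q_N)q_N - 75q_N.
The leader's first-order condition 174 - q_N = 0 yields q_N = 174.
Then q_O = (348 - 174)/2 = 87.
Total output Q = 261, so price P = 423 - 261 = 162.

162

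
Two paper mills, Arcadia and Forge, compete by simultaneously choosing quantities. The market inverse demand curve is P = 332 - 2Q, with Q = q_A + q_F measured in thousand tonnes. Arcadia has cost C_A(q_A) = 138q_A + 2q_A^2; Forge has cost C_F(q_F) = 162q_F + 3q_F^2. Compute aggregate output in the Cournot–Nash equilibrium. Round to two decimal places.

Arcadia's profit: π_A = (332 - 2Q)q_A - (138q_A + 2q_A²). Setting ∂π_A/∂q_A = 0: 194 - 8q_A - 2(q_F) = 0.
Forge's profit: π_F = (332 - 2Q)q_F - (162q_F + 3q_F²). Setting ∂π_F/∂q_F = 0: 170 - 10q_F - 2(q_A) = 0.
So q_A = (194 - 2q_F)/8 and q_F = (170 - 2q_A)/10.
Substituting one into the other gives q_A = 400/19 and q_F = 243/19.
Total output Q = 400/19 + 243/19 = 643/19.

33.84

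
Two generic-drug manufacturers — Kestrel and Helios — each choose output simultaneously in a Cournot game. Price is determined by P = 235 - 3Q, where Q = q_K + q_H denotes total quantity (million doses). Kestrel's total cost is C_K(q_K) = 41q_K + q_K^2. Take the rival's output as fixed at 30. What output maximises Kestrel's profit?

13

With the rival's output fixed at 30, Kestrel's profit is π_K = (235 - 3·30 - 3q_K)q_K - (41q_K + q_K²) = (145 - 3q_K)q_K - (41q_K + q_K²).
∂π_K/∂q_K = 104 - 8q_K = 0, so q_K = 13.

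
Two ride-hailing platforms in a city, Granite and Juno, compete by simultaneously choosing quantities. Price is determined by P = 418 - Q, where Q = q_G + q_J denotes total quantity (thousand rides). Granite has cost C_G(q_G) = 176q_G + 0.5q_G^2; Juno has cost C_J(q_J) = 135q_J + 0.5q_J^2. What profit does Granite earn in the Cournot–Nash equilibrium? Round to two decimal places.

Granite's profit: π_G = (418 - Q)q_G - (176q_G + (1/2)q_G²). Setting ∂π_G/∂q_G = 0: 242 - 3q_G - (q_J) = 0.
Juno's first-order condition: 283 - 3q_J - (q_G) = 0.
Rearranging gives the reaction functions q_G = (242 - q_J)/3 and q_J = (283 - q_G)/3.
Substituting one into the other gives q_G = 443/8 and q_J = 607/8.
Price P = 418 - 525/4 = 1147/4.
Granite's profit: (1147/4)·(443/8) - 176·(443/8) - (1/2)(443/8)² = 4599.5859.

4599.59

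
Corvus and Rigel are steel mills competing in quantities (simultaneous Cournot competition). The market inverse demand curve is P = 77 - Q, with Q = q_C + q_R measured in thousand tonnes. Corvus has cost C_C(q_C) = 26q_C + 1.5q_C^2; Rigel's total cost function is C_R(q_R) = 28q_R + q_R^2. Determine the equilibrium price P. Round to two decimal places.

58.63

Corvus's profit: π_C = (77 - Q)q_C - (26q_C + (3/2)q_C²). Setting ∂π_C/∂q_C = 0: 51 - 5q_C - (q_R) = 0.
Rigel's profit: π_R = (77 - Q)q_R - (28q_R + q_R²). Setting ∂π_R/∂q_R = 0: 49 - 4q_R - (q_C) = 0.
Rearranging gives the reaction functions q_C = (51 - q_R)/5 and q_R = (49 - q_C)/4.
Substituting one into the other gives q_C = 155/19 and q_R = 194/19.
Total output Q = 349/19, so price P = 77 - 349/19 = 1114/19.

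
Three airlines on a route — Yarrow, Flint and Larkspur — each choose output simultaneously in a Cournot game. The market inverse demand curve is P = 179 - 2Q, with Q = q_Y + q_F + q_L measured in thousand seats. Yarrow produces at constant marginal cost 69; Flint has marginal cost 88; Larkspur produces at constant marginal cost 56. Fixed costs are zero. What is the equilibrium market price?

98

Yarrow's profit: π_Y = (179 - 2Q)q_Y - (69q_Y). Setting ∂π_Y/∂q_Y = 0: 110 - 4q_Y - 2(q_F + q_L) = 0.
Flint's first-order condition: 91 - 4q_F - 2(q_Y + q_L) = 0.
Larkspur's first-order condition: 123 - 4q_L - 2(q_Y + q_F) = 0.
Adding the 3 conditions: 324 − 4Q − 4Q = 0, i.e. Q = 81/2.
Back-substituting: q_Y = (110 − 81)/2 = 29/2, q_F = (91 − 81)/2 = 5, q_L = (123 − 81)/2 = 21.
Total output Q = 81/2, so price P = 179 - 2·(81/2) = 98.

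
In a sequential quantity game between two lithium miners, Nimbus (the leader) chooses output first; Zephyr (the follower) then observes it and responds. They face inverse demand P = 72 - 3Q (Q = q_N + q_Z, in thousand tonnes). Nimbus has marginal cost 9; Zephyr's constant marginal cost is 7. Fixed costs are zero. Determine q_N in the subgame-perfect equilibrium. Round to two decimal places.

10.17

Solve by backward induction. Given q_N, the follower Zephyr maximises π_Z = (72 - 3q_N - 3q_Z)q_Z - 7q_Z.
Follower FOC: 65 - 3q_N - 6q_Z = 0, so q_Z(q_N) = (65 - 3q_N)/6.
The leader anticipates this reaction. Substituting into P = 72 - 3Q gives P = 79/2 - (3/2)q_N, so π_N = (79/2 - (3/2)q_N)q_N - 9q_N.
The leader's first-order condition 61/2 - 3q_N = 0 yields q_N = 61/6.
Then q_Z = (65 - 3·(61/6))/6 = 23/4.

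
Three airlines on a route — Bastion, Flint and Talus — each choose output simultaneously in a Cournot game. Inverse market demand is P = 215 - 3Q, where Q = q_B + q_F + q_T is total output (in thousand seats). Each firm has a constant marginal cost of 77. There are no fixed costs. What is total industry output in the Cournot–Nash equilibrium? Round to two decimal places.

A representative firm's profit is π_i = q_i(215 - 3Q) - 77q_i.
First-order condition (treating rivals' output as given): 138 - 6q_i - 3·Σ_{j≠i} q_j = 0.
With identical firms every q_j equals q_i, so Σ_{j≠i} q_j = 2q_i and 138 = 12q_i, giving q_i = 23/2.
Total output Q = 23/2 + 23/2 + 23/2 = 69/2.

34.50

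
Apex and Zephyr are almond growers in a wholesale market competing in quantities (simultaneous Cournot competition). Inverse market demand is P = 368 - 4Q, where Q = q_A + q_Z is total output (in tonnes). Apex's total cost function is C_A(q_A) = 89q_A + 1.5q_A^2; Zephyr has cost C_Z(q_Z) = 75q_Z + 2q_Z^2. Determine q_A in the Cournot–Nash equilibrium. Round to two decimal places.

18.76

Apex's profit: π_A = (368 - 4Q)q_A - (89q_A + (3/2)q_A²). Setting ∂π_A/∂q_A = 0: 279 - 11q_A - 4(q_Z) = 0.
Zephyr's profit: π_Z = (368 - 4Q)q_Z - (75q_Z + 2q_Z²). Setting ∂π_Z/∂q_Z = 0: 293 - 12q_Z - 4(q_A) = 0.
So q_A = (279 - 4q_Z)/11 and q_Z = (293 - 4q_A)/12.
Substituting one into the other gives q_A = 544/29 and q_Z = 18.1638.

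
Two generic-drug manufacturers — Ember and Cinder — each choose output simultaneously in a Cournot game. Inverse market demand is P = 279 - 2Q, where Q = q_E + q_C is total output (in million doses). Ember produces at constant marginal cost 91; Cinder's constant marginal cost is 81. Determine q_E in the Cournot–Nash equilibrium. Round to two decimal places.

Ember's profit: π_E = (279 - 2Q)q_E - (91q_E). Setting ∂π_E/∂q_E = 0: 188 - 4q_E - 2(q_C) = 0.
Cinder's profit: π_C = (279 - 2Q)q_C - (81q_C). Setting ∂π_C/∂q_C = 0: 198 - 4q_C - 2(q_E) = 0.
So q_E = (188 - 2q_C)/4 and q_C = (198 - 2q_E)/4.
Solving the pair: q_E = 89/3, q_C = 104/3.

29.67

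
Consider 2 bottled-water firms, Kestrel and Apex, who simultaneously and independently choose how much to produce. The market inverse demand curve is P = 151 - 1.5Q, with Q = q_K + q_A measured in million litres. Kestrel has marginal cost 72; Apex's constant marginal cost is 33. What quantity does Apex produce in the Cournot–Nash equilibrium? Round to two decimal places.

34.89

Kestrel's profit: π_K = (151 - 1.5Q)q_K - (72q_K). Setting ∂π_K/∂q_K = 0: 79 - 3q_K - (3/2)(q_A) = 0.
Apex's profit: π_A = (151 - 1.5Q)q_A - (33q_A). Setting ∂π_A/∂q_A = 0: 118 - 3q_A - (3/2)(q_K) = 0.
Best responses: q_K = (79 - (3/2)q_A)/3, q_A = (118 - (3/2)q_K)/3.
Substituting one into the other gives q_K = 80/9 and q_A = 314/9.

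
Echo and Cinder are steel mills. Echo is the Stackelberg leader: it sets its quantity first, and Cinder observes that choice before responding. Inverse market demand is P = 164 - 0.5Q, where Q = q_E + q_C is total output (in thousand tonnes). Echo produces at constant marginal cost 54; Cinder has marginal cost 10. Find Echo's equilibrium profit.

1089

Solve by backward induction. Given q_E, the follower Cinder maximises π_C = (164 - (1/2)q_E - (1/2)q_C)q_C - 10q_C.
Follower FOC: 154 - (1/2)q_E - q_C = 0, so q_C(q_E) = (154 - (1/2)q_E).
Echo substitutes q_C(q_E) into its own profit: π_E = q_E(164 - (1/2)q_E - (154 - (1/2)q_E)/2) - 54q_E = (87 - (1/4)q_E)q_E - 54q_E.
The leader's first-order condition 33 - (1/2)q_E = 0 yields q_E = 66.
Then q_C = (154 - (1/2)·66) = 121.
Price P = 164 - (1/2)·187 = 141/2.
Echo's profit: (141/2 - 54)·66 = 1089.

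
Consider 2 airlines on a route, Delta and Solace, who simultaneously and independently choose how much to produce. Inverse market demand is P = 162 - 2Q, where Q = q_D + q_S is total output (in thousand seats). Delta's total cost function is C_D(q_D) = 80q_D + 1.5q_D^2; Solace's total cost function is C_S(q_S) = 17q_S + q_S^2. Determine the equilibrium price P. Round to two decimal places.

Delta's profit: π_D = (162 - 2Q)q_D - (80q_D + (3/2)q_D²). Setting ∂π_D/∂q_D = 0: 82 - 7q_D - 2(q_S) = 0.
Solace's profit: π_S = (162 - 2Q)q_S - (17q_S + q_S²). Setting ∂π_S/∂q_S = 0: 145 - 6q_S - 2(q_D) = 0.
So q_D = (82 - 2q_S)/7 and q_S = (145 - 2q_D)/6.
Solving the pair: q_D = 101/19, q_S = 851/38.
Total output Q = 1053/38, so price P = 162 - 2·(1053/38) = 106.5789.

106.58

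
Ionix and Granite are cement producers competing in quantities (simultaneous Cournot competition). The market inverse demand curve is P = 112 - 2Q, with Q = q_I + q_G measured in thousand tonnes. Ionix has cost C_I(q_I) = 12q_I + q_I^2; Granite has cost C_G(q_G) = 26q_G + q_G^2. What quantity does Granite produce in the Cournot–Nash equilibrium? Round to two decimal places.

Ionix's profit: π_I = (112 - 2Q)q_I - (12q_I + q_I²). Setting ∂π_I/∂q_I = 0: 100 - 6q_I - 2(q_G) = 0.
Granite's profit: π_G = (112 - 2Q)q_G - (26q_G + q_G²). Setting ∂π_G/∂q_G = 0: 86 - 6q_G - 2(q_I) = 0.
So q_I = (100 - 2q_G)/6 and q_G = (86 - 2q_I)/6.
Solving the pair: q_I = 107/8, q_G = 79/8.

9.88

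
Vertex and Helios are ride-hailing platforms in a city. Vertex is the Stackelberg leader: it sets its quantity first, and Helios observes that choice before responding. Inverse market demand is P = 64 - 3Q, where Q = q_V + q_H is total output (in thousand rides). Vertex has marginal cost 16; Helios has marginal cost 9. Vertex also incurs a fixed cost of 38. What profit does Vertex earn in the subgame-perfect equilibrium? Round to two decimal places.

Solve by backward induction. Given q_V, the follower Helios maximises π_H = (64 - 3q_V - 3q_H)q_H - 9q_H.
∂π_H/∂q_H = 55 - 3q_V - 6q_H = 0 gives the reaction function q_H = (55 - 3q_V)/6.
Vertex substitutes q_H(q_V) into its own profit: π_V = q_V(64 - 3q_V - (55 - 3q_V)/2) - 16q_V = (73/2 - (3/2)q_V)q_V - 16q_V.
Leader FOC: 41/2 - 3q_V = 0, so q_V = 41/6.
Then q_H = (55 - 3·(41/6))/6 = 23/4.
Price P = 64 - 3·(151/12) = 105/4.
Vertex's profit: (105/4 - 16)·(41/6) - 38 = 769/24.

32.04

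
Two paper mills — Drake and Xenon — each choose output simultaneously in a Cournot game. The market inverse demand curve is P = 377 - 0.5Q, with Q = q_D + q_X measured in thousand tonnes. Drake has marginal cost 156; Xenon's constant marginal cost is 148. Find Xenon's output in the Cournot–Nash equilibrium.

Drake's profit: π_D = (377 - 0.5Q)q_D - (156q_D). Setting ∂π_D/∂q_D = 0: 221 - q_D - (1/2)(q_X) = 0.
Xenon's profit: π_X = (377 - 0.5Q)q_X - (148q_X). Setting ∂π_X/∂q_X = 0: 229 - q_X - (1/2)(q_D) = 0.
Rearranging gives the reaction functions q_D = (221 - (1/2)q_X) and q_X = (229 - (1/2)q_D).
Solving the pair: q_D = 142, q_X = 158.

158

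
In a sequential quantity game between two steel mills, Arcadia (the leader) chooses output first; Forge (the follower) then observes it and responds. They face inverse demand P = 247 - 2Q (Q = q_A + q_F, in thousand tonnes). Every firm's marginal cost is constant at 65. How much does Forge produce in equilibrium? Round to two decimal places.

22.75

Solve by backward induction. Given q_A, the follower Forge maximises π_F = (247 - 2q_A - 2q_F)q_F - 65q_F.
∂π_F/∂q_F = 182 - 2q_A - 4q_F = 0 gives the reaction function q_F = (182 - 2q_A)/4.
The leader anticipates this reaction. Substituting into P = 247 - 2Q gives P = 156 - q_A, so π_A = (156 - q_A)q_A - 65q_A.
Leader FOC: 91 - 2q_A = 0, so q_A = 91/2.
Then q_F = (182 - 2·(91/2))/4 = 91/4.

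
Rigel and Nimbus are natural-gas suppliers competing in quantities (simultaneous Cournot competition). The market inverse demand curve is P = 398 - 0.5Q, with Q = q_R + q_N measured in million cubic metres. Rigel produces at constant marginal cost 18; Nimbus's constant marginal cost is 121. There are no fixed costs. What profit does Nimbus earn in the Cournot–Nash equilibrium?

Rigel's profit: π_R = (398 - 0.5Q)q_R - (18q_R). Setting ∂π_R/∂q_R = 0: 380 - q_R - (1/2)(q_N) = 0.
Nimbus's profit: π_N = (398 - 0.5Q)q_N - (121q_N). Setting ∂π_N/∂q_N = 0: 277 - q_N - (1/2)(q_R) = 0.
Best responses: q_R = (380 - (1/2)q_N), q_N = (277 - (1/2)q_R).
Solving the pair: q_R = 322, q_N = 116.
Price P = 398 - (1/2)·438 = 179.
Nimbus's profit: (179 - 121)·116 = 6728.

6728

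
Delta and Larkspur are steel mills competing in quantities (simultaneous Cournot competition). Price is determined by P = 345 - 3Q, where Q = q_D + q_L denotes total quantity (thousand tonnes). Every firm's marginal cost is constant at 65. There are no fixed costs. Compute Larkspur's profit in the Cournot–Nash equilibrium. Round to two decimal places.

A representative firm's profit is π_i = q_i(345 - 3Q) - 65q_i.
Setting ∂π_i/∂q_i = 0 with rivals' quantities fixed: 280 - 6q_i - 3q_j = 0.
By symmetry each firm produces the same amount; substituting q_j = q_i yields q_i = 280/9.
Price P = 345 - 3·(560/9) = 475/3.
Larkspur's profit: (475/3 - 65)·(280/9) = 2903.7037.

2903.70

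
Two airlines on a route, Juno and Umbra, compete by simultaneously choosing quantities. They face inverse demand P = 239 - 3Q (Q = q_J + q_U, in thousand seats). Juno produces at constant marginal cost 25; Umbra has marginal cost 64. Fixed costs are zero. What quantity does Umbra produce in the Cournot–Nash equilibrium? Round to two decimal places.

15.11

Juno's profit: π_J = (239 - 3Q)q_J - (25q_J). Setting ∂π_J/∂q_J = 0: 214 - 6q_J - 3(q_U) = 0.
Umbra's profit: π_U = (239 - 3Q)q_U - (64q_U). Setting ∂π_U/∂q_U = 0: 175 - 6q_U - 3(q_J) = 0.
Rearranging gives the reaction functions q_J = (214 - 3q_U)/6 and q_U = (175 - 3q_J)/6.
Substituting one into the other gives q_J = 253/9 and q_U = 136/9.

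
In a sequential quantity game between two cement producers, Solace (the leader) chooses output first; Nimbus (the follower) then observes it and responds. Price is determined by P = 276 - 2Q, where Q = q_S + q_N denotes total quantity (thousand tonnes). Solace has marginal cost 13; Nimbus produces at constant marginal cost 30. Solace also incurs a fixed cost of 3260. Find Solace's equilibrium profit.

The follower Nimbus best-responds to any q_S: π_N = (276 - 2Q)q_N - 30q_N.
Setting the follower's marginal profit to zero, 246 - 2q_S - 4q_N = 0, i.e. q_N = (246 - 2q_S)/4.
The leader anticipates this reaction. Substituting into P = 276 - 2Q gives P = 153 - q_S, so π_S = (153 - q_S)q_S - 13q_S.
Maximising: ∂π_S/∂q_S = 140 - 2q_S = 0, giving q_S = 70.
Then q_N = (246 - 2·70)/4 = 53/2.
Price P = 276 - 2·(193/2) = 83.
Solace's profit: (83 - 13)·70 - 3260 = 1640.

1640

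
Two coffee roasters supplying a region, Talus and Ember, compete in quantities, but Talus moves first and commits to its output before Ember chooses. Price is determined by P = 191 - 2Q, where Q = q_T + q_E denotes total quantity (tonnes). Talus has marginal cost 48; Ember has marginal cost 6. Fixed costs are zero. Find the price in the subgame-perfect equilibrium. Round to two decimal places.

73.25

Solve by backward induction. Given q_T, the follower Ember maximises π_E = (191 - 2q_T - 2q_E)q_E - 6q_E.
Setting the follower's marginal profit to zero, 185 - 2q_T - 4q_E = 0, i.e. q_E = (185 - 2q_T)/4.
The leader anticipates this reaction. Substituting into P = 191 - 2Q gives P = 197/2 - q_T, so π_T = (197/2 - q_T)q_T - 48q_T.
Maximising: ∂π_T/∂q_T = 101/2 - 2q_T = 0, giving q_T = 101/4.
Then q_E = (185 - 2·(101/4))/4 = 269/8.
Total output Q = 471/8, so price P = 191 - 2·(471/8) = 293/4.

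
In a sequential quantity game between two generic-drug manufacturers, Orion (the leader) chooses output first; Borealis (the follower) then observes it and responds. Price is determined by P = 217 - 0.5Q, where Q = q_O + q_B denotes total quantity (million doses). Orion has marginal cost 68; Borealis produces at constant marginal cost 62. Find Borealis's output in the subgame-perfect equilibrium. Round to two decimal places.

The follower Borealis best-responds to any q_O: π_B = (217 - 0.5Q)q_B - 62q_B.
Follower FOC: 155 - (1/2)q_O - q_B = 0, so q_B(q_O) = (155 - (1/2)q_O).
The leader anticipates this reaction. Substituting into P = 217 - 0.5Q gives P = 279/2 - (1/4)q_O, so π_O = (279/2 - (1/4)q_O)q_O - 68q_O.
Maximising: ∂π_O/∂q_O = 143/2 - (1/2)q_O = 0, giving q_O = 143.
Then q_B = (155 - (1/2)·143) = 167/2.

83.50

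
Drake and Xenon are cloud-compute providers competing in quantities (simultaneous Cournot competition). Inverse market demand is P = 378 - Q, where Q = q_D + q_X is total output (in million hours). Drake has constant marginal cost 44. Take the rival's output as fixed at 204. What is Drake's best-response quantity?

With the rival's output fixed at 204, Drake's profit is π_D = (378 - 204 - q_D)q_D - (44q_D) = (174 - q_D)q_D - (44q_D).
∂π_D/∂q_D = 130 - 2q_D = 0, so q_D = 65.

65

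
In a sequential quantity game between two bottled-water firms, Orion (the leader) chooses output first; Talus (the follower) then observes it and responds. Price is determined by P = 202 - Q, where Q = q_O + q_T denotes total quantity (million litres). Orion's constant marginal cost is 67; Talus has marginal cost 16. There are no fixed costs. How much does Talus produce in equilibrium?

Solve by backward induction. Given q_O, the follower Talus maximises π_T = (202 - q_O - q_T)q_T - 16q_T.
∂π_T/∂q_T = 186 - q_O - 2q_T = 0 gives the reaction function q_T = (186 - q_O)/2.
The leader anticipates this reaction. Substituting into P = 202 - Q gives P = 109 - (1/2)q_O, so π_O = (109 - (1/2)q_O)q_O - 67q_O.
Maximising: ∂π_O/∂q_O = 42 - q_O = 0, giving q_O = 42.
Then q_T = (186 - 42)/2 = 72.

72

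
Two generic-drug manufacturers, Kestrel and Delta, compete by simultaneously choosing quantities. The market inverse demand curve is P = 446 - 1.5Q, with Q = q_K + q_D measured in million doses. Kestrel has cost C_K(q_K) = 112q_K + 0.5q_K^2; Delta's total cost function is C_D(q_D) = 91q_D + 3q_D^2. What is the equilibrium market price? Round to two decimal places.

Kestrel's profit: π_K = (446 - 1.5Q)q_K - (112q_K + (1/2)q_K²). Setting ∂π_K/∂q_K = 0: 334 - 4q_K - (3/2)(q_D) = 0.
Delta's first-order condition: 355 - 9q_D - (3/2)(q_K) = 0.
Rearranging gives the reaction functions q_K = (334 - (3/2)q_D)/4 and q_D = (355 - (3/2)q_K)/9.
Solving the pair: q_K = 73.2889, q_D = 27.2296.
Total output Q = 100.5185, so price P = 446 - (3/2)·100.5185 = 295.2222.

295.22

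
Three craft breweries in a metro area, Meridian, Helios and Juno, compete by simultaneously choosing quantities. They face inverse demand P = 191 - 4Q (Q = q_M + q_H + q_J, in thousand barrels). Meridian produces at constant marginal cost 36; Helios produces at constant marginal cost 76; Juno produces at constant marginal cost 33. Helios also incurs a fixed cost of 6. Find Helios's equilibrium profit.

10

Meridian's profit: π_M = (191 - 4Q)q_M - (36q_M). Setting ∂π_M/∂q_M = 0: 155 - 8q_M - 4(q_H + q_J) = 0.
Helios's profit: π_H = (191 - 4Q)q_H - (76q_H). Setting ∂π_H/∂q_H = 0: 115 - 8q_H - 4(q_M + q_J) = 0.
Juno's first-order condition: 158 - 8q_J - 4(q_M + q_H) = 0.
Summing all 3 equations gives 428 − 16Q = 0, hence Q = 107/4.
Back-substituting: q_M = (155 − 107)/4 = 12, q_H = (115 − 107)/4 = 2, q_J = (158 − 107)/4 = 51/4.
Price P = 191 - 4·(107/4) = 84.
Helios's profit: (84 - 76)·2 - 6 = 10.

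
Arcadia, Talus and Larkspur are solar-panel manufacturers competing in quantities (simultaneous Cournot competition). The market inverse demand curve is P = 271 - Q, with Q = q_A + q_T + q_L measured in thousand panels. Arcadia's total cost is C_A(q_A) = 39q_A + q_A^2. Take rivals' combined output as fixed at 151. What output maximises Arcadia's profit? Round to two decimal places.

With rivals' combined output fixed at 151, Arcadia's profit is π_A = (271 - 151 - q_A)q_A - (39q_A + q_A²) = (120 - q_A)q_A - (39q_A + q_A²).
∂π_A/∂q_A = 81 - 4q_A = 0, so q_A = 81/4.

20.25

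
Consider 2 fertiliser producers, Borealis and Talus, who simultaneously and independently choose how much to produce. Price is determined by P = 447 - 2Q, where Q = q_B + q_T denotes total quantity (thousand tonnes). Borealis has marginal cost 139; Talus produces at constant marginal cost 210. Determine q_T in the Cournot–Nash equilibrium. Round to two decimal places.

27.67

Borealis's profit: π_B = (447 - 2Q)q_B - (139q_B). Setting ∂π_B/∂q_B = 0: 308 - 4q_B - 2(q_T) = 0.
Talus's profit: π_T = (447 - 2Q)q_T - (210q_T). Setting ∂π_T/∂q_T = 0: 237 - 4q_T - 2(q_B) = 0.
Rearranging gives the reaction functions q_B = (308 - 2q_T)/4 and q_T = (237 - 2q_B)/4.
Solving the pair: q_B = 379/6, q_T = 83/3.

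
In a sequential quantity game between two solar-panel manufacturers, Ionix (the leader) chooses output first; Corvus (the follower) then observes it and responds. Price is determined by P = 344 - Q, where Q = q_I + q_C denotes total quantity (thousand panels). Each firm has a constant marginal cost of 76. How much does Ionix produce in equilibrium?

134

Solve by backward induction. Given q_I, the follower Corvus maximises π_C = (344 - q_I - q_C)q_C - 76q_C.
Follower FOC: 268 - q_I - 2q_C = 0, so q_C(q_I) = (268 - q_I)/2.
Ionix substitutes q_C(q_I) into its own profit: π_I = q_I(344 - q_I - (268 - q_I)/2) - 76q_I = (210 - (1/2)q_I)q_I - 76q_I.
Maximising: ∂π_I/∂q_I = 134 - q_I = 0, giving q_I = 134.
Then q_C = (268 - 134)/2 = 67.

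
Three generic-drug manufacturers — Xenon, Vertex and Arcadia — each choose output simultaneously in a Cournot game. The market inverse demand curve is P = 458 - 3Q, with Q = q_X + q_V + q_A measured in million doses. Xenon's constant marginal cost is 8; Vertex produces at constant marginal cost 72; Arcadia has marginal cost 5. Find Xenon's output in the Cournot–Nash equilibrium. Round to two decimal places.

Xenon's profit: π_X = (458 - 3Q)q_X - (8q_X). Setting ∂π_X/∂q_X = 0: 450 - 6q_X - 3(q_V + q_A) = 0.
Vertex's profit: π_V = (458 - 3Q)q_V - (72q_V). Setting ∂π_V/∂q_V = 0: 386 - 6q_V - 3(q_X + q_A) = 0.
Arcadia's profit: π_A = (458 - 3Q)q_A - (5q_A). Setting ∂π_A/∂q_A = 0: 453 - 6q_A - 3(q_X + q_V) = 0.
Adding the 3 first-order conditions: 1289 − 12Q = 0, so Q = 1289/12.
Back-substituting: q_X = (450 − 1289/4)/3 = 511/12, q_V = (386 − 1289/4)/3 = 85/4, q_A = (453 − 1289/4)/3 = 523/12.

42.58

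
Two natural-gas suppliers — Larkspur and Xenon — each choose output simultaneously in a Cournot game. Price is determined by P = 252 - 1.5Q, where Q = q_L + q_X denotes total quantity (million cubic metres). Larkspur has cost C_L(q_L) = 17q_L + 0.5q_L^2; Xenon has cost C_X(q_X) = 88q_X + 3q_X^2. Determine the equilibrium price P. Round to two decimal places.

Larkspur's profit: π_L = (252 - 1.5Q)q_L - (17q_L + (1/2)q_L²). Setting ∂π_L/∂q_L = 0: 235 - 4q_L - (3/2)(q_X) = 0.
Xenon's profit: π_X = (252 - 1.5Q)q_X - (88q_X + 3q_X²). Setting ∂π_X/∂q_X = 0: 164 - 9q_X - (3/2)(q_L) = 0.
Best responses: q_L = (235 - (3/2)q_X)/4, q_X = (164 - (3/2)q_L)/9.
Solving the pair: q_L = 55.3778, q_X = 1214/135.
Total output Q = 1738/27, so price P = 252 - (3/2)·(1738/27) = 1399/9.

155.44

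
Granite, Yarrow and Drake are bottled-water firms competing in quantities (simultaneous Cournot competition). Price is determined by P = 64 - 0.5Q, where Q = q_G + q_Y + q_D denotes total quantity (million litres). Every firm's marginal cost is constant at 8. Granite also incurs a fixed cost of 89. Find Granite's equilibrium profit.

303

A representative firm's profit is π_i = q_i(64 - 0.5Q) - 8q_i.
Setting ∂π_i/∂q_i = 0 with rivals' quantities fixed: 56 - q_i - (1/2)·Σ_{j≠i} q_j = 0.
By symmetry each firm produces the same amount; substituting Σ_{j≠i} q_j = 2q_i yields q_i = 56/2 = 28.
Price P = 64 - (1/2)·84 = 22.
Granite's profit: (22 - 8)·28 - 89 = 303.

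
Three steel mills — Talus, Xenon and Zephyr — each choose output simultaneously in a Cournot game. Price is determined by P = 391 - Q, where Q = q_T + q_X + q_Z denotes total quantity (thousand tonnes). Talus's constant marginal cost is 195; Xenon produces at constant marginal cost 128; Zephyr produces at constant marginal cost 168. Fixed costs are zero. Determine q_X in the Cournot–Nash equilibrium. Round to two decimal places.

92.50

Talus's profit: π_T = (391 - Q)q_T - (195q_T). Setting ∂π_T/∂q_T = 0: 196 - 2q_T - (q_X + q_Z) = 0.
Xenon's first-order condition: 263 - 2q_X - (q_T + q_Z) = 0.
Zephyr's profit: π_Z = (391 - Q)q_Z - (168q_Z). Setting ∂π_Z/∂q_Z = 0: 223 - 2q_Z - (q_T + q_X) = 0.
Adding the 3 first-order conditions: 682 − 4Q = 0, so Q = 341/2.
Back-substituting: q_T = (196 − 341/2) = 51/2, q_X = (263 − 341/2) = 185/2, q_Z = (223 − 341/2) = 105/2.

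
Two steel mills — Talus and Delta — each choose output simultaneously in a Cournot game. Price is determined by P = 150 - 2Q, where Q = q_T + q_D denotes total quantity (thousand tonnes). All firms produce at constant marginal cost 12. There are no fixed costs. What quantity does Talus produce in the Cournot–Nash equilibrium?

23

Each firm earns π_i = (150 - 2Q)q_i - 12q_i.
First-order condition (treating rivals' output as given): 138 - 4q_i - 2q_j = 0.
With identical firms every q_j equals q_i, so q_j = q_i and 138 = 6q_i, giving q_i = 23.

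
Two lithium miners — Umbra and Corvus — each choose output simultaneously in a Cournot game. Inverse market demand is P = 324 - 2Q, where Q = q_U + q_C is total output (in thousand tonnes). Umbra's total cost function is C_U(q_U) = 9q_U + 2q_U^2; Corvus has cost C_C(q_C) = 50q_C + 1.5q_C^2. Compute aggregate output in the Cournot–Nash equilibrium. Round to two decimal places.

Umbra's profit: π_U = (324 - 2Q)q_U - (9q_U + 2q_U²). Setting ∂π_U/∂q_U = 0: 315 - 8q_U - 2(q_C) = 0.
Corvus's profit: π_C = (324 - 2Q)q_C - (50q_C + (3/2)q_C²). Setting ∂π_C/∂q_C = 0: 274 - 7q_C - 2(q_U) = 0.
Rearranging gives the reaction functions q_U = (315 - 2q_C)/8 and q_C = (274 - 2q_U)/7.
Substituting one into the other gives q_U = 1657/52 and q_C = 781/26.
Total output Q = 1657/52 + 781/26 = 61.9038.

61.90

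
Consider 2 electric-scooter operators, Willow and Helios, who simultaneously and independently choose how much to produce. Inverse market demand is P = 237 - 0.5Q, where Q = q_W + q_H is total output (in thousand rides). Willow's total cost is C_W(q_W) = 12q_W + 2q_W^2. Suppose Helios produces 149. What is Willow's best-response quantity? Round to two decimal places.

30.10

With the rival's output fixed at 149, Willow's profit is π_W = (237 - (1/2)·149 - (1/2)q_W)q_W - (12q_W + 2q_W²) = (325/2 - (1/2)q_W)q_W - (12q_W + 2q_W²).
∂π_W/∂q_W = 301/2 - 5q_W = 0, so q_W = 301/10.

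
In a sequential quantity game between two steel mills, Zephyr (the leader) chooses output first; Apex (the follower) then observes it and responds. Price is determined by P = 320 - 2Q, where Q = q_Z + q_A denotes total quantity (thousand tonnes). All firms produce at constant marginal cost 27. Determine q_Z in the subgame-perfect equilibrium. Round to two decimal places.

73.25

Solve by backward induction. Given q_Z, the follower Apex maximises π_A = (320 - 2q_Z - 2q_A)q_A - 27q_A.
Follower FOC: 293 - 2q_Z - 4q_A = 0, so q_A(q_Z) = (293 - 2q_Z)/4.
The leader anticipates this reaction. Substituting into P = 320 - 2Q gives P = 347/2 - q_Z, so π_Z = (347/2 - q_Z)q_Z - 27q_Z.
The leader's first-order condition 293/2 - 2q_Z = 0 yields q_Z = 293/4.
Then q_A = (293 - 2·(293/4))/4 = 293/8.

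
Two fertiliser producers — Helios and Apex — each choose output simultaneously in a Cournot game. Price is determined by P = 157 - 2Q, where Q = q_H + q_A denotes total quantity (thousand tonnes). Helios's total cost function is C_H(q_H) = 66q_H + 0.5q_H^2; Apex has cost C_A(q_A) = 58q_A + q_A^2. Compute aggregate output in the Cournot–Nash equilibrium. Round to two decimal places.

Helios's profit: π_H = (157 - 2Q)q_H - (66q_H + (1/2)q_H²). Setting ∂π_H/∂q_H = 0: 91 - 5q_H - 2(q_A) = 0.
Apex's first-order condition: 99 - 6q_A - 2(q_H) = 0.
Rearranging gives the reaction functions q_H = (91 - 2q_A)/5 and q_A = (99 - 2q_H)/6.
Solving the pair: q_H = 174/13, q_A = 313/26.
Total output Q = 174/13 + 313/26 = 661/26.

25.42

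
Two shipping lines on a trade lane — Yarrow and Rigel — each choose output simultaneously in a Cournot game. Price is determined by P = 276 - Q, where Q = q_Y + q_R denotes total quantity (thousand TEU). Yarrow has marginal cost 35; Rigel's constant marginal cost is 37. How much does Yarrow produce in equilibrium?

81

Yarrow's profit: π_Y = (276 - Q)q_Y - (35q_Y). Setting ∂π_Y/∂q_Y = 0: 241 - 2q_Y - (q_R) = 0.
Rigel's first-order condition: 239 - 2q_R - (q_Y) = 0.
Rearranging gives the reaction functions q_Y = (241 - q_R)/2 and q_R = (239 - q_Y)/2.
Solving the pair: q_Y = 81, q_R = 79.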